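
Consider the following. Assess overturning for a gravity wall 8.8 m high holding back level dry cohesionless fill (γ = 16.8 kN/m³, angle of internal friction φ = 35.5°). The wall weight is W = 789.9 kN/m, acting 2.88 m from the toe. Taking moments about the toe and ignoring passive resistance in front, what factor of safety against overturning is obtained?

K_a = tan²(45° − 35.5°/2) = 0.2653.
P_a = ½K_aγH² = 0.5×0.2653×16.8×8.8² = 172.6 kN/m, acting at H/3 = 2.933 m above the base.
Overturning moment M_o = P_a × H/3 = 172.6 × 2.933 = 506.1.
Resisting moment M_r = W × 2.88 = 789.9 × 2.88 = 2275.
FS_overturning = M_r/M_o = 2275/506.1 = 4.495.

4.49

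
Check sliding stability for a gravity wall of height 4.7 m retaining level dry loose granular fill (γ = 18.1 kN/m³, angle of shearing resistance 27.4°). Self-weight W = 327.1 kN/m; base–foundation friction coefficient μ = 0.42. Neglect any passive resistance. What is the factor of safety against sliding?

K_a = tan²(45° − 27.4°/2) = 0.3697.
P_a = ½K_aγH² = 0.5×0.3697×18.1×4.7² = 73.90 kN/m, acting at H/3 = 1.567 m above the base.
FS_sliding = μW / P_a = 0.42×327.1 / 73.90 = 1.859.

1.86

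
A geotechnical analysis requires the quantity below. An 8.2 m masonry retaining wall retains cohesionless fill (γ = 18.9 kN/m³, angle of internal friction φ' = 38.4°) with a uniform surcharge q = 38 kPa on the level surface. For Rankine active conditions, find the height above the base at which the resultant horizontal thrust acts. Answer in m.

3.18 m

K_a = 0.2337.
Triangular part P₁ = ½K_aγH² = 148.5 at H/3 = 2.733 m; rectangular part P₂ = K_a q H = 72.82 at H/2 = 4.100 m.
ȳ = (P₁·2.733 + P₂·4.100)/(P₁+P₂) = 3.183 m.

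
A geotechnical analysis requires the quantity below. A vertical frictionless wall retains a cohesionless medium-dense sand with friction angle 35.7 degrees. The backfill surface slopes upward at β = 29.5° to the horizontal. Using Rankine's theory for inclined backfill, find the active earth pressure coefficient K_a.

0.410

K_a = cos β · (cos β − √(cos²β − cos²φ)) / (cos β + √(cos²β − cos²φ)).
cos β = 0.8704, cos φ = 0.8121, √(cos²β − cos²φ) = 0.3131.
K_a = 0.8704 × (0.8704 − 0.3131)/(0.8704 + 0.3131) = 0.4098.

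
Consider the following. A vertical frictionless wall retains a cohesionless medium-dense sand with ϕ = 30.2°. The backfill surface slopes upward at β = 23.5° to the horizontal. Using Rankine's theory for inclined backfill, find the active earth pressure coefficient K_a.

0.457

K_a = cos β · (cos β − √(cos²β − cos²φ)) / (cos β + √(cos²β − cos²φ)).
cos β = 0.9171, cos φ = 0.8643, √(cos²β − cos²φ) = 0.3066.
K_a = 0.9171 × (0.9171 − 0.3066)/(0.9171 + 0.3066) = 0.4575.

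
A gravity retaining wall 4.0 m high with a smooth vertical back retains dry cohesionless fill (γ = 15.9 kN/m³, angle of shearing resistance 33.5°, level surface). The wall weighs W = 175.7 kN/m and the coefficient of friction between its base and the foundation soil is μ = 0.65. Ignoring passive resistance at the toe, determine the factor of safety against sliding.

K_a = tan²(45° − 33.5°/2) = 0.2887.
P_a = ½K_aγH² = 0.5×0.2887×15.9×4.0² = 36.72 kN/m, acting at H/3 = 1.333 m above the base.
FS_sliding = μW / P_a = 0.65×175.7 / 36.72 = 3.110.

3.11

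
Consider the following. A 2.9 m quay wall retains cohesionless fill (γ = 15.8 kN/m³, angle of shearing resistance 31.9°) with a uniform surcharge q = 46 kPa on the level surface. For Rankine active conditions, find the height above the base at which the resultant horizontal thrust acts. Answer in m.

K_a = 0.3085.
Triangular part P₁ = ½K_aγH² = 20.50 at H/3 = 0.9667 m; rectangular part P₂ = K_a q H = 41.16 at H/2 = 1.450 m.
ȳ = (P₁·0.9667 + P₂·1.450)/(P₁+P₂) = 1.289 m.

1.29 m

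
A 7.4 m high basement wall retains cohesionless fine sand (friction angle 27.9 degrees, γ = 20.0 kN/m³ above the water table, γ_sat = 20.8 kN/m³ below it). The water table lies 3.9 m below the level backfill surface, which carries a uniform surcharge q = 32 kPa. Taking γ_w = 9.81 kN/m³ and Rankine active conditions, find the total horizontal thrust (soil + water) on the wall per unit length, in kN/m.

K_a = tan²(45° − φ/2) = 0.3625.
γ' = 20.8 − 9.81 = 10.99 kN/m³. h₂ = H − d_w = 3.5 m.
σ'_h: at surface K_a·q = 11.60; at WT K_a(q+γd_w) = 39.87; at base K_a(q+γd_w+γ'h₂) = 53.81 kPa.
P₁ = ½(11.60+39.87)×3.9 = 100.4; P₂ = ½(39.87+53.81)×3.5 = 163.9; P_w = ½γ_w h₂² = 60.09.
Total = 100.4+163.9+60.09 = 324.4 kN/m.

324 kN/m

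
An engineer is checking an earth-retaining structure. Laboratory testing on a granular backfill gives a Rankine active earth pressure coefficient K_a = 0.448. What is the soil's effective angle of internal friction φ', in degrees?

K_a = tan²(45° − φ/2) ⇒ 45° − φ/2 = arctan(√0.448) = 33.80°.
φ = 2(45° − 33.80°) = 22.41°.

22.4°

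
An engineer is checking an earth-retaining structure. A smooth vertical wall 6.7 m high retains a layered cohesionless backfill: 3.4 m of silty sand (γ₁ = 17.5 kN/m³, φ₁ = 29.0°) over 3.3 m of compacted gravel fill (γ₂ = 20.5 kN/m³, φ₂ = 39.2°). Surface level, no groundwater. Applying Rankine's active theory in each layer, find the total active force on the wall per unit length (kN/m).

105 kN/m

K_a1 = tan²(45°−29.0°/2) = 0.3470; K_a2 = tan²(45°−39.2°/2) = 0.2255.
Layer 1: σ at base = K_a1 γ₁ h₁ = 20.64 kPa; P₁ = ½×20.64×3.4 = 35.10.
Layer 2: σ_v at top = γ₁h₁ = 59.50; σ_h top = K_a2×59.50 = 13.42; σ_h base = K_a2×(59.50+20.5×3.3) = 28.67.
P₂ = ½(13.42+28.67)×3.3 = 69.44. Total P_a = 35.10+69.44 = 104.5 kN/m.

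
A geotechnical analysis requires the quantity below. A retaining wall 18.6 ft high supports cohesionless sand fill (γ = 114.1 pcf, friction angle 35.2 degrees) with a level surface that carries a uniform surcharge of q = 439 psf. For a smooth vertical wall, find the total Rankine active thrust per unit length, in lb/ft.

7500 lb/ft

K_a = tan²(45° − φ/2) = 0.2687.
Soil triangle: ½ K_a γ H² = 0.5×0.2687×114.1×18.6² = 5303 lb/ft.
Surcharge rectangle: K_a q H = 0.2687×439×18.6 = 2194 lb/ft.
Total = 5303 + 2194 = 7497 lb/ft.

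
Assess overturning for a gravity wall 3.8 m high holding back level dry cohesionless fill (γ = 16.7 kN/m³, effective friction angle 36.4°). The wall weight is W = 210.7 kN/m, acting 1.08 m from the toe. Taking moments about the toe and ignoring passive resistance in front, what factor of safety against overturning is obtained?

5.84

K_a = tan²(45° − 36.4°/2) = 0.2552.
P_a = ½K_aγH² = 0.5×0.2552×16.7×3.8² = 30.77 kN/m, acting at H/3 = 1.267 m above the base.
Overturning moment M_o = P_a × H/3 = 30.77 × 1.267 = 38.97.
Resisting moment M_r = W × 1.08 = 210.7 × 1.08 = 227.6.
FS_overturning = M_r/M_o = 227.6/38.97 = 5.839.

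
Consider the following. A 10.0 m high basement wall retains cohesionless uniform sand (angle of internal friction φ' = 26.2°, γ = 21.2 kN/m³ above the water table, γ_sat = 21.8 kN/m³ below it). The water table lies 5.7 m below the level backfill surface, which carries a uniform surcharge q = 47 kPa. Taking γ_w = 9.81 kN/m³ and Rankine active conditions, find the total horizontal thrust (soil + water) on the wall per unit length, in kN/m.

650 kN/m

K_a = tan²(45° − φ/2) = 0.3874.
γ' = 21.8 − 9.81 = 11.99 kN/m³. h₂ = H − d_w = 4.3 m.
σ'_h: at surface K_a·q = 18.21; at WT K_a(q+γd_w) = 65.03; at base K_a(q+γd_w+γ'h₂) = 85.00 kPa.
P₁ = ½(18.21+65.03)×5.7 = 237.2; P₂ = ½(65.03+85.00)×4.3 = 322.6; P_w = ½γ_w h₂² = 90.69.
Total = 237.2+322.6+90.69 = 650.5 kN/m.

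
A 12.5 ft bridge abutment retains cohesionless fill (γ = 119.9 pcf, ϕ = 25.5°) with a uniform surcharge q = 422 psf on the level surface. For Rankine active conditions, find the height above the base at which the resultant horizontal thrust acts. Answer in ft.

K_a = 0.3981.
Triangular part P₁ = ½K_aγH² = 3729 at H/3 = 4.167 ft; rectangular part P₂ = K_a q H = 2100 at H/2 = 6.250 ft.
ȳ = (P₁·4.167 + P₂·6.250)/(P₁+P₂) = 4.917 ft.

4.92 ft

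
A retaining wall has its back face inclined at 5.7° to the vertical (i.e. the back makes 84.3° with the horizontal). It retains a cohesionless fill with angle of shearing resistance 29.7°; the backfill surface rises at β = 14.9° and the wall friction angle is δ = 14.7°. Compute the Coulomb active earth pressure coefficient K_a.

0.434

K_a = sin²(α+φ) / [sin²α · sin(α−δ) · (1 + √{sin(φ+δ)sin(φ−β) / (sin(α−δ)sin(α+β))})²].
With α = 84.3°, φ = 29.7°, δ = 14.7°, β = 14.9°: K_a = 0.4340.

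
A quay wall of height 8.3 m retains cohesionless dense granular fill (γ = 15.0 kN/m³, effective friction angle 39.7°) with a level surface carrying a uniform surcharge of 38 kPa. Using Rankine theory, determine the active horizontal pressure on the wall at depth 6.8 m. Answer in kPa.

K_a = (1 − sin φ)/(1 + sin φ) = 0.2204.
σ_v = γz + q = 15.0 × 6.8 + 38 = 140.0 kPa.
σ_h = K_a σ_v = 0.2204 × 140.0 = 30.86 kPa.

30.9 kPa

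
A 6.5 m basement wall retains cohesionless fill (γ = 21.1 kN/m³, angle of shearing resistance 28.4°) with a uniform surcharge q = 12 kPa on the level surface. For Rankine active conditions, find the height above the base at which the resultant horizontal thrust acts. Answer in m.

K_a = 0.3554.
Triangular part P₁ = ½K_aγH² = 158.4 at H/3 = 2.167 m; rectangular part P₂ = K_a q H = 27.72 at H/2 = 3.250 m.
ȳ = (P₁·2.167 + P₂·3.250)/(P₁+P₂) = 2.328 m.

2.33 m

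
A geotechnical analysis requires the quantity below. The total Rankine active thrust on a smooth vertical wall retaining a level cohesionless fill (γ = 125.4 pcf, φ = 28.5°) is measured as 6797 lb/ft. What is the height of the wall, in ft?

K_a = 0.3540. P_a = ½ K_a γ H² ⇒ H = √(2P_a/(K_a γ)).
H = √(2×6797/(0.3540×125.4)) = 17.50 ft.

17.5 ft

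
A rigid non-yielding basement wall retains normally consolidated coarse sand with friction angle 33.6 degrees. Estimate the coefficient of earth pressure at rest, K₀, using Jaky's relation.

K₀ = 1 − sin φ' = 1 − sin 33.6° = 0.4466.

0.447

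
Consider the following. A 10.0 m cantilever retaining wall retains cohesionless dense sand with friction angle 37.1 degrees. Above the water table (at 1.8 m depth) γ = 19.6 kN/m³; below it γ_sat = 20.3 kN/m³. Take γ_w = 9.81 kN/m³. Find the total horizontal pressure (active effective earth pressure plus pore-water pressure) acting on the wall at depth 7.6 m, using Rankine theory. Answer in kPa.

80.7 kPa

K_a = (1 − sin φ)/(1 + sin φ) = 0.2475.
γ' = 20.3 − 9.81 = 10.49 kN/m³.
Effective vertical stress at 7.6 m: σ'_v = 19.6×1.8 + 10.49×5.80 = 96.12 kPa.
σ'_h = K_a σ'_v = 0.2475 × 96.12 = 23.79 kPa; u = γ_w × 5.80 = 56.90 kPa.
Total σ_h = 23.79 + 56.90 = 80.69 kPa.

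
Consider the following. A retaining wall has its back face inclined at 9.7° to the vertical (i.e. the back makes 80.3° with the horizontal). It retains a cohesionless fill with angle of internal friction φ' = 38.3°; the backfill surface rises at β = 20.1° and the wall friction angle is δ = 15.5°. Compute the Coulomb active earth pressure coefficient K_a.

K_a = sin²(α+φ) / [sin²α · sin(α−δ) · (1 + √{sin(φ+δ)sin(φ−β) / (sin(α−δ)sin(α+β))})²].
With α = 80.3°, φ = 38.3°, δ = 15.5°, β = 20.1°: K_a = 0.3735.

0.374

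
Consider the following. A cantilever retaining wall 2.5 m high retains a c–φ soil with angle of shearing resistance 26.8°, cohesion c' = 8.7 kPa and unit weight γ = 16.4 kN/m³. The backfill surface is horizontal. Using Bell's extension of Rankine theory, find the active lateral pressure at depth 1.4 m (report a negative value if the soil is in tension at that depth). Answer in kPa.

-2.01 kPa

K_a = (1 − sin φ)/(1 + sin φ) = 0.3785.
σ_a = K_a γ z − 2c√K_a = 0.3785×16.4×1.4 − 2×8.7×0.6152 = -2.015 kPa.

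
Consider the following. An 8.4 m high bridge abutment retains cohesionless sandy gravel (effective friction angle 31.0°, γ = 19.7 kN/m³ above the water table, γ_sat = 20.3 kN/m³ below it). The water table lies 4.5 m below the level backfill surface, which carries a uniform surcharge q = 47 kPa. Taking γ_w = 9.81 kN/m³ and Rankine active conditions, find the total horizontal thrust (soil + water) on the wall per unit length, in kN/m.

K_a = tan²(45° − φ/2) = 0.3201.
γ' = 20.3 − 9.81 = 10.49 kN/m³. h₂ = H − d_w = 3.9 m.
σ'_h: at surface K_a·q = 15.04; at WT K_a(q+γd_w) = 43.42; at base K_a(q+γd_w+γ'h₂) = 56.52 kPa.
P₁ = ½(15.04+43.42)×4.5 = 131.5; P₂ = ½(43.42+56.52)×3.9 = 194.9; P_w = ½γ_w h₂² = 74.61.
Total = 131.5+194.9+74.61 = 401.0 kN/m.

401 kN/m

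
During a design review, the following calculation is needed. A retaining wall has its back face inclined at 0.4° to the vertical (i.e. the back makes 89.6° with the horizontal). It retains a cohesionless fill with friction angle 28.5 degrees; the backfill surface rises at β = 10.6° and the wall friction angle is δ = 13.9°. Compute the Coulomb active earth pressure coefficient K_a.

0.374

K_a = sin²(α+φ) / [sin²α · sin(α−δ) · (1 + √{sin(φ+δ)sin(φ−β) / (sin(α−δ)sin(α+β))})²].
With α = 89.6°, φ = 28.5°, δ = 13.9°, β = 10.6°: K_a = 0.3736.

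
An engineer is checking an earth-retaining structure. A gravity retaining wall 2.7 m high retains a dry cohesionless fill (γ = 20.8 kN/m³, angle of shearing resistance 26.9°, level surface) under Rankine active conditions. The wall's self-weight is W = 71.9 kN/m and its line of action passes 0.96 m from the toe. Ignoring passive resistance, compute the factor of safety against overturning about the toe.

K_a = tan²(45° − 26.9°/2) = 0.3770.
P_a = ½K_aγH² = 0.5×0.3770×20.8×2.7² = 28.58 kN/m, acting at H/3 = 0.9000 m above the base.
Overturning moment M_o = P_a × H/3 = 28.58 × 0.9000 = 25.72.
Resisting moment M_r = W × 0.96 = 71.9 × 0.96 = 69.02.
FS_overturning = M_r/M_o = 69.02/25.72 = 2.683.

2.68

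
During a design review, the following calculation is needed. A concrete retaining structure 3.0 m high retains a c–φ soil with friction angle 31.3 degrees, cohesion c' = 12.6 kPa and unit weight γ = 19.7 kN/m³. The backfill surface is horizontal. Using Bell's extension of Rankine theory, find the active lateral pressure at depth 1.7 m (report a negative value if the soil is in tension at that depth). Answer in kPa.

-3.58 kPa

K_a = (1 − sin φ)/(1 + sin φ) = 0.3162.
σ_a = K_a γ z − 2c√K_a = 0.3162×19.7×1.7 − 2×12.6×0.5623 = -3.581 kPa.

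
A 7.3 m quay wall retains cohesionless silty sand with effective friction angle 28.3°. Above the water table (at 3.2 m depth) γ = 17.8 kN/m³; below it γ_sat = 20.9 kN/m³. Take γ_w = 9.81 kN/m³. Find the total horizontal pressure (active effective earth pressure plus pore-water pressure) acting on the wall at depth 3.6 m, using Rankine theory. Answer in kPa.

25.8 kPa

K_a = (1 − sin φ)/(1 + sin φ) = 0.3568.
γ' = 20.9 − 9.81 = 11.09 kN/m³.
Effective vertical stress at 3.6 m: σ'_v = 17.8×3.2 + 11.09×0.400 = 61.40 kPa.
σ'_h = K_a σ'_v = 0.3568 × 61.40 = 21.90 kPa; u = γ_w × 0.400 = 3.924 kPa.
Total σ_h = 21.90 + 3.924 = 25.83 kPa.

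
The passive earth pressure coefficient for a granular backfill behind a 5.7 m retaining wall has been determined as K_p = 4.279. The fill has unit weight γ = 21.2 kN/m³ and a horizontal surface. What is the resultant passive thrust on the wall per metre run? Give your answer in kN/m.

1470 kN/m

P = ½ K_p γ H² = 0.5 × 4.279 × 21.2 × 5.7² = 1474 kN/m.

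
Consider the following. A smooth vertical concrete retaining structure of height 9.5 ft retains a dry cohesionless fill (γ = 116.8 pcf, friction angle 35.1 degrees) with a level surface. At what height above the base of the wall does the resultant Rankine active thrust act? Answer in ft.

3.17 ft

K_a = 0.2698.
The pressure distribution is triangular, so the resultant acts at H/3 above the base = 9.5/3 = 3.167 ft.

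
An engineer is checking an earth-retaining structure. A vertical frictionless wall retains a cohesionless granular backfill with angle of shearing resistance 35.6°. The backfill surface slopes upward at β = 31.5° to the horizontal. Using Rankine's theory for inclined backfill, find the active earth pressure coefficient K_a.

K_a = cos β · (cos β − √(cos²β − cos²φ)) / (cos β + √(cos²β − cos²φ)).
cos β = 0.8526, cos φ = 0.8131, √(cos²β − cos²φ) = 0.2566.
K_a = 0.8526 × (0.8526 − 0.2566)/(0.8526 + 0.2566) = 0.4581.

0.458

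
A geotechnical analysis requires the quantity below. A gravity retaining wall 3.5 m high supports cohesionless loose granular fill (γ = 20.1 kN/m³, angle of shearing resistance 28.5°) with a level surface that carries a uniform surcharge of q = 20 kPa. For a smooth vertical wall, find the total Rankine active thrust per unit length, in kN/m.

68.4 kN/m

K_a = tan²(45° − φ/2) = 0.3540.
Soil triangle: ½ K_a γ H² = 0.5×0.3540×20.1×3.5² = 43.58 kN/m.
Surcharge rectangle: K_a q H = 0.3540×20×3.5 = 24.78 kN/m.
Total = 43.58 + 24.78 = 68.35 kN/m.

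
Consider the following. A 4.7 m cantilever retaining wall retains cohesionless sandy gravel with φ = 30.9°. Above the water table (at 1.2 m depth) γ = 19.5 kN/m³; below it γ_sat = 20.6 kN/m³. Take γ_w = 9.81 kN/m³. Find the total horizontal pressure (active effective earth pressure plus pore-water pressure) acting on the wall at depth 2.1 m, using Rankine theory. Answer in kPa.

19.5 kPa

K_a = (1 − sin φ)/(1 + sin φ) = 0.3214.
γ' = 20.6 − 9.81 = 10.79 kN/m³.
Effective vertical stress at 2.1 m: σ'_v = 19.5×1.2 + 10.79×0.900 = 33.11 kPa.
σ'_h = K_a σ'_v = 0.3214 × 33.11 = 10.64 kPa; u = γ_w × 0.900 = 8.829 kPa.
Total σ_h = 10.64 + 8.829 = 19.47 kPa.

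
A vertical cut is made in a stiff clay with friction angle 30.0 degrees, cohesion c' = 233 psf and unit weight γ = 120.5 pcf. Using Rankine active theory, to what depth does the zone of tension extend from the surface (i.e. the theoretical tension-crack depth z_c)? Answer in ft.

K_a = tan²(45° − 30.0°/2) = 0.3333; √K_a = 0.5774.
The active pressure is zero where K_a γ z = 2c√K_a, so z_c = 2c/(γ√K_a) = 2×233/(120.5×0.5774) = 6.698 ft.

6.70 ft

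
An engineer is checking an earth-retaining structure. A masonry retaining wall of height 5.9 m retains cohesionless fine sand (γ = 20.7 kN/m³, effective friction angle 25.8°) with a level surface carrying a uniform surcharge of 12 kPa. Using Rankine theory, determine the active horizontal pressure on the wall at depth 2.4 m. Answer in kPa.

24.3 kPa

K_a = (1 − sin φ)/(1 + sin φ) = 0.3935.
σ_v = γz + q = 20.7 × 2.4 + 12 = 61.68 kPa.
σ_h = K_a σ_v = 0.3935 × 61.68 = 24.27 kPa.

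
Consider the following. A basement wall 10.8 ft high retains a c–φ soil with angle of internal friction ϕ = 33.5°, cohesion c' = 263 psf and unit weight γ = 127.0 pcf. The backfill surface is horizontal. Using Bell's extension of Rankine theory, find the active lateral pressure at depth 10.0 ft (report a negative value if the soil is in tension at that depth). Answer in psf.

84.0 psf

K_a = (1 − sin φ)/(1 + sin φ) = 0.2887.
σ_a = K_a γ z − 2c√K_a = 0.2887×127.0×10.0 − 2×263×0.5373 = 84.03 psf.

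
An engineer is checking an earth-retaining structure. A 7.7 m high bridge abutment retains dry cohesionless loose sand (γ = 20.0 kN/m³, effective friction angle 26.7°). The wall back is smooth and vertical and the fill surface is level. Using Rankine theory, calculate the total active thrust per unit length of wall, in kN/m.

K_a = tan²(45° − φ/2) = 0.3800.
P_a = ½ K_a γ H² = 0.5 × 0.3800 × 20.0 × 7.7² = 225.3 kN/m.

225 kN/m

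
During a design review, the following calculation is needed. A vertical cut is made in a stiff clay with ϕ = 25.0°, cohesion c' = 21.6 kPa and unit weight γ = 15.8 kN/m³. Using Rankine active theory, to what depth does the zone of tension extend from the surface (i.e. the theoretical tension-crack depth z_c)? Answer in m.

K_a = tan²(45° − 25.0°/2) = 0.4059; √K_a = 0.6371.
The active pressure is zero where K_a γ z = 2c√K_a, so z_c = 2c/(γ√K_a) = 2×21.6/(15.8×0.6371) = 4.292 m.

4.29 m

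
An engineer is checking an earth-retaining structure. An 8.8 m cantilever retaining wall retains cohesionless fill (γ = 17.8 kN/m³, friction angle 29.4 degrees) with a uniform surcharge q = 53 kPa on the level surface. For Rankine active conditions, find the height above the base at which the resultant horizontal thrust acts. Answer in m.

3.53 m

K_a = 0.3415.
Triangular part P₁ = ½K_aγH² = 235.3 at H/3 = 2.933 m; rectangular part P₂ = K_a q H = 159.3 at H/2 = 4.400 m.
ȳ = (P₁·2.933 + P₂·4.400)/(P₁+P₂) = 3.525 m.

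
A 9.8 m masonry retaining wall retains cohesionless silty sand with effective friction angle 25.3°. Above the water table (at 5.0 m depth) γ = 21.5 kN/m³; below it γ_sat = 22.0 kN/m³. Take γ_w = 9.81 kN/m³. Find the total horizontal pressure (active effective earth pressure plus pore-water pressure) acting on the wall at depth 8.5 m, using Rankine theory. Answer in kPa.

K_a = (1 − sin φ)/(1 + sin φ) = 0.4012.
γ' = 22.0 − 9.81 = 12.19 kN/m³.
Effective vertical stress at 8.5 m: σ'_v = 21.5×5.0 + 12.19×3.50 = 150.2 kPa.
σ'_h = K_a σ'_v = 0.4012 × 150.2 = 60.24 kPa; u = γ_w × 3.50 = 34.34 kPa.
Total σ_h = 60.24 + 34.34 = 94.58 kPa.

94.6 kPa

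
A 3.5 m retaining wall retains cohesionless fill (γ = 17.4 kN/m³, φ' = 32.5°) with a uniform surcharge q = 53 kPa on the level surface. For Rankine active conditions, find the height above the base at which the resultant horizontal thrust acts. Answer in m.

1.54 m

K_a = 0.3010.
Triangular part P₁ = ½K_aγH² = 32.08 at H/3 = 1.167 m; rectangular part P₂ = K_a q H = 55.83 at H/2 = 1.750 m.
ȳ = (P₁·1.167 + P₂·1.750)/(P₁+P₂) = 1.537 m.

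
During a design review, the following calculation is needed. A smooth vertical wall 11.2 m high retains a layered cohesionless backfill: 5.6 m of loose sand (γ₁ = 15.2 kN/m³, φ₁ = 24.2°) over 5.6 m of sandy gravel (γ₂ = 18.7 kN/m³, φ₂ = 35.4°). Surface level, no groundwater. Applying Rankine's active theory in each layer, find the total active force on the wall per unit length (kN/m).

K_a1 = tan²(45°−24.2°/2) = 0.4185; K_a2 = tan²(45°−35.4°/2) = 0.2664.
Layer 1: σ at base = K_a1 γ₁ h₁ = 35.62 kPa; P₁ = ½×35.62×5.6 = 99.75.
Layer 2: σ_v at top = γ₁h₁ = 85.12; σ_h top = K_a2×85.12 = 22.68; σ_h base = K_a2×(85.12+18.7×5.6) = 50.57.
P₂ = ½(22.68+50.57)×5.6 = 205.1. Total P_a = 99.75+205.1 = 304.8 kN/m.

305 kN/m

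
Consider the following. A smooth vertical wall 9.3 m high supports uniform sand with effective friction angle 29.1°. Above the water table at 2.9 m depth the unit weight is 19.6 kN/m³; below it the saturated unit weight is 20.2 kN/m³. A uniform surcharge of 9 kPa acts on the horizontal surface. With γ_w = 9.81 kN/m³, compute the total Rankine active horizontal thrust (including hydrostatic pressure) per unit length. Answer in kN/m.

458 kN/m

K_a = tan²(45° − φ/2) = 0.3456.
γ' = 20.2 − 9.81 = 10.39 kN/m³. h₂ = H − d_w = 6.4 m.
σ'_h: at surface K_a·q = 3.110; at WT K_a(q+γd_w) = 22.75; at base K_a(q+γd_w+γ'h₂) = 45.73 kPa.
P₁ = ½(3.110+22.75)×2.9 = 37.50; P₂ = ½(22.75+45.73)×6.4 = 219.2; P_w = ½γ_w h₂² = 200.9.
Total = 37.50+219.2+200.9 = 457.6 kN/m.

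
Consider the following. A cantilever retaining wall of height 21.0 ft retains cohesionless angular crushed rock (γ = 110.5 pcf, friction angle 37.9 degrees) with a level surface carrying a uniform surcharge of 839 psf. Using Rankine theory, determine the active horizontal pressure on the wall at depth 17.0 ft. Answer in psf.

K_a = (1 − sin φ)/(1 + sin φ) = 0.2389.
σ_v = γz + q = 110.5 × 17.0 + 839 = 2718 psf.
σ_h = K_a σ_v = 0.2389 × 2718 = 649.3 psf.

649 psf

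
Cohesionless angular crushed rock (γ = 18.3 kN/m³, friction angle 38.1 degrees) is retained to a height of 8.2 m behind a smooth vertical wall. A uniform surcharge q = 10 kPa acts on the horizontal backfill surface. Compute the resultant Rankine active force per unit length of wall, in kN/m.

165 kN/m

K_a = tan²(45° − φ/2) = 0.2368.
Soil triangle: ½ K_a γ H² = 0.5×0.2368×18.3×8.2² = 145.7 kN/m.
Surcharge rectangle: K_a q H = 0.2368×10×8.2 = 19.42 kN/m.
Total = 145.7 + 19.42 = 165.1 kN/m.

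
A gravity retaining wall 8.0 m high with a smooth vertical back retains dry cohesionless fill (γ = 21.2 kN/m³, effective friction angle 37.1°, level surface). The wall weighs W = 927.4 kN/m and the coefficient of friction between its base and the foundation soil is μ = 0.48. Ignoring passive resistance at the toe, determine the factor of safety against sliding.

2.65

K_a = tan²(45° − 37.1°/2) = 0.2475.
P_a = ½K_aγH² = 0.5×0.2475×21.2×8.0² = 167.9 kN/m, acting at H/3 = 2.667 m above the base.
FS_sliding = μW / P_a = 0.48×927.4 / 167.9 = 2.651.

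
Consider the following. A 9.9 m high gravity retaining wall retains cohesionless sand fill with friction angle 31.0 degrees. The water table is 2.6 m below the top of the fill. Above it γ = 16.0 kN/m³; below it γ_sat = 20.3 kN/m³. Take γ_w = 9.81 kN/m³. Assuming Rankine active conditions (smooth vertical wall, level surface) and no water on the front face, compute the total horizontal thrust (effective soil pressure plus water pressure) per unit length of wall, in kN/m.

465 kN/m

K_a = tan²(45° − φ/2) = 0.3201.
γ' = 20.3 − 9.81 = 10.49 kN/m³. Depth below WT = 7.3 m.
σ'_h at WT = K_a γ d_w = 13.32 kPa; at base = 13.32 + K_a γ' × 7.3 = 37.83 kPa.
P₁ (0–2.6 m) = ½×13.32×2.6 = 17.31. P₂ (2.6–9.9 m) = ½(13.32+37.83)×7.3 = 186.7.
P_w = ½ γ_w h₂² = 0.5×9.81×7.3² = 261.4. Total = 17.31+186.7+261.4 = 465.4 kN/m.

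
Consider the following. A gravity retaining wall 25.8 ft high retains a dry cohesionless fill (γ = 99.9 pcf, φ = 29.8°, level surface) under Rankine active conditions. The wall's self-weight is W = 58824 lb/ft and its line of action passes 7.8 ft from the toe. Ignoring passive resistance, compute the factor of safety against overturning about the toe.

K_a = tan²(45° − 29.8°/2) = 0.3360.
P_a = ½K_aγH² = 0.5×0.3360×99.9×25.8² = 11170 lb/ft, acting at H/3 = 8.600 ft above the base.
Overturning moment M_o = P_a × H/3 = 11170 × 8.600 = 96080.
Resisting moment M_r = W × 7.8 = 58824 × 7.8 = 458800.
FS_overturning = M_r/M_o = 458800/96080 = 4.775.

4.78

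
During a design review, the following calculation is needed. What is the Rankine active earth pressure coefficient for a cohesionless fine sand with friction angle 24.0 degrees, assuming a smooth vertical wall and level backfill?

0.422

K_a = (1 − sin φ)/(1 + sin φ) = (1 − sin 24.0°)/(1 + sin 24.0°) = 0.4217.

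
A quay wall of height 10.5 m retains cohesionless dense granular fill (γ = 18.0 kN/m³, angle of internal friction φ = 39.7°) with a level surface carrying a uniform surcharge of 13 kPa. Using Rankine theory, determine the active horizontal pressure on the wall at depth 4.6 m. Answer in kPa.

21.1 kPa

K_a = (1 − sin φ)/(1 + sin φ) = 0.2204.
σ_v = γz + q = 18.0 × 4.6 + 13 = 95.80 kPa.
σ_h = K_a σ_v = 0.2204 × 95.80 = 21.12 kPa.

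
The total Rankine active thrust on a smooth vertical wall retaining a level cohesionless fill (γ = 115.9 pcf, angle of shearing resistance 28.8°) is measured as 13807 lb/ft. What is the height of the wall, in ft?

26.1 ft

K_a = 0.3498. P_a = ½ K_a γ H² ⇒ H = √(2P_a/(K_a γ)).
H = √(2×13807/(0.3498×115.9)) = 26.10 ft.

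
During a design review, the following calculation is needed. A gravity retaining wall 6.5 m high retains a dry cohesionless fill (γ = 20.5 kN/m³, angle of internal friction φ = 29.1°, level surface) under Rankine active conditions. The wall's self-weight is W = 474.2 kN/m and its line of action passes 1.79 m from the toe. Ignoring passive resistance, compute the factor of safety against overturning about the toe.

K_a = tan²(45° − 29.1°/2) = 0.3456.
P_a = ½K_aγH² = 0.5×0.3456×20.5×6.5² = 149.7 kN/m, acting at H/3 = 2.167 m above the base.
Overturning moment M_o = P_a × H/3 = 149.7 × 2.167 = 324.3.
Resisting moment M_r = W × 1.79 = 474.2 × 1.79 = 848.8.
FS_overturning = M_r/M_o = 848.8/324.3 = 2.618.

2.62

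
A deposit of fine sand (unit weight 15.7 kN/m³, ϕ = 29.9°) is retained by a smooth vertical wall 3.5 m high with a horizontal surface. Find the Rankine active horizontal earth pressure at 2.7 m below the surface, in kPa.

14.2 kPa

K_a = (1 − sin φ)/(1 + sin φ) = 0.3347.
σ_h = K_a γ z = 0.3347 × 15.7 × 2.7 = 14.19 kPa.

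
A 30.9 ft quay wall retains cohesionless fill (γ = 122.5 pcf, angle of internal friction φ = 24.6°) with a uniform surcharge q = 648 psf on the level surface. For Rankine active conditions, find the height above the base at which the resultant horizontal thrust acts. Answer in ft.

K_a = 0.4121.
Triangular part P₁ = ½K_aγH² = 24100 at H/3 = 10.30 ft; rectangular part P₂ = K_a q H = 8253 at H/2 = 15.45 ft.
ȳ = (P₁·10.30 + P₂·15.45)/(P₁+P₂) = 11.61 ft.

11.6 ft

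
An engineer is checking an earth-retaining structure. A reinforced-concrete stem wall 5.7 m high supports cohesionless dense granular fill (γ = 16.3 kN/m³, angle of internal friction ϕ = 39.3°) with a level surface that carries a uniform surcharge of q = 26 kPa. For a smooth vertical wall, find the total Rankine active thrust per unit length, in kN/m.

K_a = tan²(45° − φ/2) = 0.2245.
Soil triangle: ½ K_a γ H² = 0.5×0.2245×16.3×5.7² = 59.43 kN/m.
Surcharge rectangle: K_a q H = 0.2245×26×5.7 = 33.26 kN/m.
Total = 59.43 + 33.26 = 92.70 kN/m.

92.7 kN/m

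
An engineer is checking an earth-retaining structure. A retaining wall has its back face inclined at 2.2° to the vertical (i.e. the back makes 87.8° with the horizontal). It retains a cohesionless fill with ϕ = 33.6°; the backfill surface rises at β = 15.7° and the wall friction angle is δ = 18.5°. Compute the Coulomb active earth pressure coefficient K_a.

K_a = sin²(α+φ) / [sin²α · sin(α−δ) · (1 + √{sin(φ+δ)sin(φ−β) / (sin(α−δ)sin(α+β))})²].
With α = 87.8°, φ = 33.6°, δ = 18.5°, β = 15.7°: K_a = 0.3392.

0.339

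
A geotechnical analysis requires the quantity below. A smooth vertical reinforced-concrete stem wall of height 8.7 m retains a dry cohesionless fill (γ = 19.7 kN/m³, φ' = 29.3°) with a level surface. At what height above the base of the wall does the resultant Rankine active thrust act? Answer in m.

K_a = 0.3428.
The pressure distribution is triangular, so the resultant acts at H/3 above the base = 8.7/3 = 2.900 m.

2.90 m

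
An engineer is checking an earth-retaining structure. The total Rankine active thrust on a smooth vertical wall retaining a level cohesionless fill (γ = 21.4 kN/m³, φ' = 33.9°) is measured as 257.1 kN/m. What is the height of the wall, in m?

9.20 m

K_a = 0.2839. P_a = ½ K_a γ H² ⇒ H = √(2P_a/(K_a γ)).
H = √(2×257.1/(0.2839×21.4)) = 9.200 m.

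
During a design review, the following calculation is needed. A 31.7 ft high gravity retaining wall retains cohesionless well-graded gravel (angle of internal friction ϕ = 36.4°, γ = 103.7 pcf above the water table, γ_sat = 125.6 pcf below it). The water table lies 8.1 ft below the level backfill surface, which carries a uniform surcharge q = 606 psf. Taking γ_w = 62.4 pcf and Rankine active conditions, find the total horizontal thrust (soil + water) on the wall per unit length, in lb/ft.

K_a = tan²(45° − φ/2) = 0.2552.
γ' = 125.6 − 62.4 = 63.20 pcf. h₂ = H − d_w = 23.6 ft.
σ'_h: at surface K_a·q = 154.6; at WT K_a(q+γd_w) = 369.0; at base K_a(q+γd_w+γ'h₂) = 749.5 psf.
P₁ = ½(154.6+369.0)×8.1 = 2121; P₂ = ½(369.0+749.5)×23.6 = 13200; P_w = ½γ_w h₂² = 17380.
Total = 2121+13200+17380 = 32700 lb/ft.

32700 lb/ft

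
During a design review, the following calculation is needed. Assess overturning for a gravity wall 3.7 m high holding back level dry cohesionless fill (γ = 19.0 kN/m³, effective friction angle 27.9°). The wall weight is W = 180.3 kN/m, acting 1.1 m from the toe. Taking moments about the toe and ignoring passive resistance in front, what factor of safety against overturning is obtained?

3.41

K_a = tan²(45° − 27.9°/2) = 0.3625.
P_a = ½K_aγH² = 0.5×0.3625×19.0×3.7² = 47.14 kN/m, acting at H/3 = 1.233 m above the base.
Overturning moment M_o = P_a × H/3 = 47.14 × 1.233 = 58.14.
Resisting moment M_r = W × 1.1 = 180.3 × 1.1 = 198.3.
FS_overturning = M_r/M_o = 198.3/58.14 = 3.411.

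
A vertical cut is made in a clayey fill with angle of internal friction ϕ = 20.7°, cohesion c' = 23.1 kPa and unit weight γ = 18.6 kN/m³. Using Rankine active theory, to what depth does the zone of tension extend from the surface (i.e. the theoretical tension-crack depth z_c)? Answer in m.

K_a = tan²(45° − 20.7°/2) = 0.4777; √K_a = 0.6911.
The active pressure is zero where K_a γ z = 2c√K_a, so z_c = 2c/(γ√K_a) = 2×23.1/(18.6×0.6911) = 3.594 m.

3.59 m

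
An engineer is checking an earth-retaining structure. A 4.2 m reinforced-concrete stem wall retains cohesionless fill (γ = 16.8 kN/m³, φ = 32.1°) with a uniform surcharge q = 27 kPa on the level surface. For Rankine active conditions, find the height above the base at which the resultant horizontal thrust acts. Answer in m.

K_a = 0.3060.
Triangular part P₁ = ½K_aγH² = 45.34 at H/3 = 1.400 m; rectangular part P₂ = K_a q H = 34.70 at H/2 = 2.100 m.
ȳ = (P₁·1.400 + P₂·2.100)/(P₁+P₂) = 1.703 m.

1.70 m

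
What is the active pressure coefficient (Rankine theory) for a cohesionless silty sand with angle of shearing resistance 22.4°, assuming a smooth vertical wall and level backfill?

K_a = (1 − sin φ)/(1 + sin φ) = (1 − sin 22.4°)/(1 + sin 22.4°) = 0.4482.

0.448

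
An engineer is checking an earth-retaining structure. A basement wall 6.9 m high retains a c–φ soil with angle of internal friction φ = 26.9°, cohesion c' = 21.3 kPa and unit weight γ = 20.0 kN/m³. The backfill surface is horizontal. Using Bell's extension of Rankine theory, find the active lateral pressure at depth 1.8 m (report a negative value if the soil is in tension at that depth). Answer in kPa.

K_a = (1 − sin φ)/(1 + sin φ) = 0.3770.
σ_a = K_a γ z − 2c√K_a = 0.3770×20.0×1.8 − 2×21.3×0.6140 = -12.58 kPa.

-12.6 kPa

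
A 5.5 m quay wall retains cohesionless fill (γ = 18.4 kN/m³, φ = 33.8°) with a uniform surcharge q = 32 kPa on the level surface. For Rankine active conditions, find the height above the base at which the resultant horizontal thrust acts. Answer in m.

K_a = 0.2851.
Triangular part P₁ = ½K_aγH² = 79.34 at H/3 = 1.833 m; rectangular part P₂ = K_a q H = 50.18 at H/2 = 2.750 m.
ȳ = (P₁·1.833 + P₂·2.750)/(P₁+P₂) = 2.188 m.

2.19 m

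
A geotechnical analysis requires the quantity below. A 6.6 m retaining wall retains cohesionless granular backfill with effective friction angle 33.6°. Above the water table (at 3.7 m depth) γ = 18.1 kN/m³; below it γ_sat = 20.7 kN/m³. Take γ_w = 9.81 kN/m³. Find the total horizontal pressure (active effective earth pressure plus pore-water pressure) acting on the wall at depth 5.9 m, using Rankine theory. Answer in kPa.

K_a = (1 − sin φ)/(1 + sin φ) = 0.2875.
γ' = 20.7 − 9.81 = 10.89 kN/m³.
Effective vertical stress at 5.9 m: σ'_v = 18.1×3.7 + 10.89×2.20 = 90.93 kPa.
σ'_h = K_a σ'_v = 0.2875 × 90.93 = 26.14 kPa; u = γ_w × 2.20 = 21.58 kPa.
Total σ_h = 26.14 + 21.58 = 47.72 kPa.

47.7 kPa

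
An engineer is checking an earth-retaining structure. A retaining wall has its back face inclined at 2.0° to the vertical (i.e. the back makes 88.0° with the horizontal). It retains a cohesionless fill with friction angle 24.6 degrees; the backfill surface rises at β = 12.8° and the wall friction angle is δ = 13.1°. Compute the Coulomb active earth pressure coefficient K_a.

K_a = sin²(α+φ) / [sin²α · sin(α−δ) · (1 + √{sin(φ+δ)sin(φ−β) / (sin(α−δ)sin(α+β))})²].
With α = 88.0°, φ = 24.6°, δ = 13.1°, β = 12.8°: K_a = 0.4757.

0.476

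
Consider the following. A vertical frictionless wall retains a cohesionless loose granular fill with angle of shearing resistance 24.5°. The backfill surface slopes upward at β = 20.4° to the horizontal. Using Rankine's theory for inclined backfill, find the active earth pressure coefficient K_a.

0.575

K_a = cos β · (cos β − √(cos²β − cos²φ)) / (cos β + √(cos²β − cos²φ)).
cos β = 0.9373, cos φ = 0.9100, √(cos²β − cos²φ) = 0.2247.
K_a = 0.9373 × (0.9373 − 0.2247)/(0.9373 + 0.2247) = 0.5748.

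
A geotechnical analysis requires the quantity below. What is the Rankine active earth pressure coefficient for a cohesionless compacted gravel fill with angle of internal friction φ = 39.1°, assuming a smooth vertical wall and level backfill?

0.226

K_a = tan²(45° − φ/2) = tan²(25.45°) = 0.2265.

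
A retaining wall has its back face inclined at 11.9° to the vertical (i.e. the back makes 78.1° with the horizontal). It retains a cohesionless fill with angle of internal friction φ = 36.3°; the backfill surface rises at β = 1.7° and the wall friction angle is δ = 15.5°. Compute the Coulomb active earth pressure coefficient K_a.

0.332

K_a = sin²(α+φ) / [sin²α · sin(α−δ) · (1 + √{sin(φ+δ)sin(φ−β) / (sin(α−δ)sin(α+β))})²].
With α = 78.1°, φ = 36.3°, δ = 15.5°, β = 1.7°: K_a = 0.3318.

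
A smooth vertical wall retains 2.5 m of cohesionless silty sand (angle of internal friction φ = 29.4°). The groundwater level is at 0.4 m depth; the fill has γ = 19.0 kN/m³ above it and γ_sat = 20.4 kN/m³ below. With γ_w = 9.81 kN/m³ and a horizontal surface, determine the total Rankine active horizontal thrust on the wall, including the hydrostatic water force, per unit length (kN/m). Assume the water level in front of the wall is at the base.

K_a = tan²(45° − φ/2) = 0.3415.
γ' = 20.4 − 9.81 = 10.59 kN/m³. Depth below WT = 2.1 m.
σ'_h at WT = K_a γ d_w = 2.595 kPa; at base = 2.595 + K_a γ' × 2.1 = 10.19 kPa.
P₁ (0–0.4 m) = ½×2.595×0.4 = 0.5190. P₂ (0.4–2.5 m) = ½(2.595+10.19)×2.1 = 13.42.
P_w = ½ γ_w h₂² = 0.5×9.81×2.1² = 21.63. Total = 0.5190+13.42+21.63 = 35.57 kN/m.

35.6 kN/m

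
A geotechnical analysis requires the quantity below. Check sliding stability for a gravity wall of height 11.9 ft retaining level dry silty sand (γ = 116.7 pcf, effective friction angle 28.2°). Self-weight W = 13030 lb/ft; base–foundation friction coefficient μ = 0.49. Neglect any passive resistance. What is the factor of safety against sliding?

2.16

K_a = tan²(45° − 28.2°/2) = 0.3582.
P_a = ½K_aγH² = 0.5×0.3582×116.7×11.9² = 2960 lb/ft, acting at H/3 = 3.967 ft above the base.
FS_sliding = μW / P_a = 0.49×13030 / 2960 = 2.157.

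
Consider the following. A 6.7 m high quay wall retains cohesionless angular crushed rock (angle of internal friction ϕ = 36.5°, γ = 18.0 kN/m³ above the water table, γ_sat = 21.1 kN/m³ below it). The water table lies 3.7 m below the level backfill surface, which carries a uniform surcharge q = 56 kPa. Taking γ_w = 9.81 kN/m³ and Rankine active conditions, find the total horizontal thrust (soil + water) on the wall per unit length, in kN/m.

K_a = tan²(45° − φ/2) = 0.2541.
γ' = 21.1 − 9.81 = 11.29 kN/m³. h₂ = H − d_w = 3.0 m.
σ'_h: at surface K_a·q = 14.23; at WT K_a(q+γd_w) = 31.15; at base K_a(q+γd_w+γ'h₂) = 39.75 kPa.
P₁ = ½(14.23+31.15)×3.7 = 83.94; P₂ = ½(31.15+39.75)×3.0 = 106.3; P_w = ½γ_w h₂² = 44.14.
Total = 83.94+106.3+44.14 = 234.4 kN/m.

234 kN/m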